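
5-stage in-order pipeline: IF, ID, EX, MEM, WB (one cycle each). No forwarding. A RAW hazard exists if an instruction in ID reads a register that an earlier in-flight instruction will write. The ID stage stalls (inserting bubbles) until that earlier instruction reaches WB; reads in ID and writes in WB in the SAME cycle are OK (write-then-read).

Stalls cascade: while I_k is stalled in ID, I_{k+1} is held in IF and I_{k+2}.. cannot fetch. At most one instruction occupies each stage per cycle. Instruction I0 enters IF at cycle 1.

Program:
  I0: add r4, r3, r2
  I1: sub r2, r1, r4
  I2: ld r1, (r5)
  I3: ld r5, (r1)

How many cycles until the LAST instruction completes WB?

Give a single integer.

I0 add r4 <- r3,r2: IF@1 ID@2 stall=0 (-) EX@3 MEM@4 WB@5
I1 sub r2 <- r1,r4: IF@2 ID@3 stall=2 (RAW on I0.r4 (WB@5)) EX@6 MEM@7 WB@8
I2 ld r1 <- r5: IF@3 ID@6 stall=0 (-) EX@7 MEM@8 WB@9
I3 ld r5 <- r1: IF@6 ID@7 stall=2 (RAW on I2.r1 (WB@9)) EX@10 MEM@11 WB@12

Answer: 12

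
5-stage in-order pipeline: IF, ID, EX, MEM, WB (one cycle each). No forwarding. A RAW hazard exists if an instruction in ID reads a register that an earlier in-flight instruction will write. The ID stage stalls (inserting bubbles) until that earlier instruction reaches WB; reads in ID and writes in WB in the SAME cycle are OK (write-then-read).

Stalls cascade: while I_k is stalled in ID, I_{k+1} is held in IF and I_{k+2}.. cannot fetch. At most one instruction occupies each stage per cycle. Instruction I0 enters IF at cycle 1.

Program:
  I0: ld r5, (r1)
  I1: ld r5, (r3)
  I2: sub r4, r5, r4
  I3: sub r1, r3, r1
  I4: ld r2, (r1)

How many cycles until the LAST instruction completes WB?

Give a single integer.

Answer: 13

Derivation:
I0 ld r5 <- r1: IF@1 ID@2 stall=0 (-) EX@3 MEM@4 WB@5
I1 ld r5 <- r3: IF@2 ID@3 stall=0 (-) EX@4 MEM@5 WB@6
I2 sub r4 <- r5,r4: IF@3 ID@4 stall=2 (RAW on I1.r5 (WB@6)) EX@7 MEM@8 WB@9
I3 sub r1 <- r3,r1: IF@4 ID@7 stall=0 (-) EX@8 MEM@9 WB@10
I4 ld r2 <- r1: IF@7 ID@8 stall=2 (RAW on I3.r1 (WB@10)) EX@11 MEM@12 WB@13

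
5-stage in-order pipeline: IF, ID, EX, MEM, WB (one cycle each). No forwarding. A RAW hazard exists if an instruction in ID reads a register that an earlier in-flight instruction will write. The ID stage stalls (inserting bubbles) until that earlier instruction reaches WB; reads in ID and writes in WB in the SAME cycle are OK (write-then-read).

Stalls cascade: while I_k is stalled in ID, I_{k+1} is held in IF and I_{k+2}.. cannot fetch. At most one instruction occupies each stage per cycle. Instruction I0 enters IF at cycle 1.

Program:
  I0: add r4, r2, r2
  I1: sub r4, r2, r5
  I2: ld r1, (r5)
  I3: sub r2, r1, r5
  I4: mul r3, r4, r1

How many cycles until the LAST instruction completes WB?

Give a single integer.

Answer: 11

Derivation:
I0 add r4 <- r2,r2: IF@1 ID@2 stall=0 (-) EX@3 MEM@4 WB@5
I1 sub r4 <- r2,r5: IF@2 ID@3 stall=0 (-) EX@4 MEM@5 WB@6
I2 ld r1 <- r5: IF@3 ID@4 stall=0 (-) EX@5 MEM@6 WB@7
I3 sub r2 <- r1,r5: IF@4 ID@5 stall=2 (RAW on I2.r1 (WB@7)) EX@8 MEM@9 WB@10
I4 mul r3 <- r4,r1: IF@5 ID@8 stall=0 (-) EX@9 MEM@10 WB@11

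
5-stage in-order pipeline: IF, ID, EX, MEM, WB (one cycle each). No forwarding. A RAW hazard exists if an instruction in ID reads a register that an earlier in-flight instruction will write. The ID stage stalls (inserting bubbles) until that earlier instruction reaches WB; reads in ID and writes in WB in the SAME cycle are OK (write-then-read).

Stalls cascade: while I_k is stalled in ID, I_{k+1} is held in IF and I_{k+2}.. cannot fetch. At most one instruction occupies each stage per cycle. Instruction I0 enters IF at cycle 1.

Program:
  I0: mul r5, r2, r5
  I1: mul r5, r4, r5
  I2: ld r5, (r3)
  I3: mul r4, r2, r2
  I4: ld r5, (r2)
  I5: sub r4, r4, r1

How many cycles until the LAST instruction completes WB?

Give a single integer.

Answer: 13

Derivation:
I0 mul r5 <- r2,r5: IF@1 ID@2 stall=0 (-) EX@3 MEM@4 WB@5
I1 mul r5 <- r4,r5: IF@2 ID@3 stall=2 (RAW on I0.r5 (WB@5)) EX@6 MEM@7 WB@8
I2 ld r5 <- r3: IF@3 ID@6 stall=0 (-) EX@7 MEM@8 WB@9
I3 mul r4 <- r2,r2: IF@6 ID@7 stall=0 (-) EX@8 MEM@9 WB@10
I4 ld r5 <- r2: IF@7 ID@8 stall=0 (-) EX@9 MEM@10 WB@11
I5 sub r4 <- r4,r1: IF@8 ID@9 stall=1 (RAW on I3.r4 (WB@10)) EX@11 MEM@12 WB@13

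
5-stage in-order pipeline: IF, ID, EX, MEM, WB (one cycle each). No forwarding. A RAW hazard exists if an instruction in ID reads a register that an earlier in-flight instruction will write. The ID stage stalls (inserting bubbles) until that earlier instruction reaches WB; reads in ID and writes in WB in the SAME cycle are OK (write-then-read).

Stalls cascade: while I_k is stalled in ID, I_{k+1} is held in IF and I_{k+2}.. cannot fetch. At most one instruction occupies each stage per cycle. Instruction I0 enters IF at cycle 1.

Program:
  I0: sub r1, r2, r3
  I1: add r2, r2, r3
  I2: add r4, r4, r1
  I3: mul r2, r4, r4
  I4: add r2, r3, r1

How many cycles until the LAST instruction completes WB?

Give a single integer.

I0 sub r1 <- r2,r3: IF@1 ID@2 stall=0 (-) EX@3 MEM@4 WB@5
I1 add r2 <- r2,r3: IF@2 ID@3 stall=0 (-) EX@4 MEM@5 WB@6
I2 add r4 <- r4,r1: IF@3 ID@4 stall=1 (RAW on I0.r1 (WB@5)) EX@6 MEM@7 WB@8
I3 mul r2 <- r4,r4: IF@4 ID@6 stall=2 (RAW on I2.r4 (WB@8)) EX@9 MEM@10 WB@11
I4 add r2 <- r3,r1: IF@6 ID@9 stall=0 (-) EX@10 MEM@11 WB@12

Answer: 12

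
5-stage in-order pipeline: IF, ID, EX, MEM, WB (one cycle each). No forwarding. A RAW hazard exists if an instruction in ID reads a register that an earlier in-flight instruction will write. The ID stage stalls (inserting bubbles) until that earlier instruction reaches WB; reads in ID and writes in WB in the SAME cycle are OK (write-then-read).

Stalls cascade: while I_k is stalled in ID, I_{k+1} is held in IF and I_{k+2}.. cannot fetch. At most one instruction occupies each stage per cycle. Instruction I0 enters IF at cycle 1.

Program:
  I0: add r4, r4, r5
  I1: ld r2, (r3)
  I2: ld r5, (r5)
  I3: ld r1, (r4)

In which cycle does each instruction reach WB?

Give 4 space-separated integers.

I0 add r4 <- r4,r5: IF@1 ID@2 stall=0 (-) EX@3 MEM@4 WB@5
I1 ld r2 <- r3: IF@2 ID@3 stall=0 (-) EX@4 MEM@5 WB@6
I2 ld r5 <- r5: IF@3 ID@4 stall=0 (-) EX@5 MEM@6 WB@7
I3 ld r1 <- r4: IF@4 ID@5 stall=0 (-) EX@6 MEM@7 WB@8

Answer: 5 6 7 8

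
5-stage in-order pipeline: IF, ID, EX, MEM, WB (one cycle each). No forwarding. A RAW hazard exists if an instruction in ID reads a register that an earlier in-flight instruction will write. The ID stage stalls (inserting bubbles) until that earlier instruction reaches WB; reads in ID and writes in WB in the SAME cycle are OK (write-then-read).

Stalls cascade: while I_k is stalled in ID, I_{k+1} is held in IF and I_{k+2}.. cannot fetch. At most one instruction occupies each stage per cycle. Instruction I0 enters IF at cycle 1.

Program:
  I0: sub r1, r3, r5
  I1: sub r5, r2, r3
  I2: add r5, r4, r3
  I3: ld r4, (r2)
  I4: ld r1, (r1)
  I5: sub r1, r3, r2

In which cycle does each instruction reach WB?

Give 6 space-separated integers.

Answer: 5 6 7 8 9 10

Derivation:
I0 sub r1 <- r3,r5: IF@1 ID@2 stall=0 (-) EX@3 MEM@4 WB@5
I1 sub r5 <- r2,r3: IF@2 ID@3 stall=0 (-) EX@4 MEM@5 WB@6
I2 add r5 <- r4,r3: IF@3 ID@4 stall=0 (-) EX@5 MEM@6 WB@7
I3 ld r4 <- r2: IF@4 ID@5 stall=0 (-) EX@6 MEM@7 WB@8
I4 ld r1 <- r1: IF@5 ID@6 stall=0 (-) EX@7 MEM@8 WB@9
I5 sub r1 <- r3,r2: IF@6 ID@7 stall=0 (-) EX@8 MEM@9 WB@10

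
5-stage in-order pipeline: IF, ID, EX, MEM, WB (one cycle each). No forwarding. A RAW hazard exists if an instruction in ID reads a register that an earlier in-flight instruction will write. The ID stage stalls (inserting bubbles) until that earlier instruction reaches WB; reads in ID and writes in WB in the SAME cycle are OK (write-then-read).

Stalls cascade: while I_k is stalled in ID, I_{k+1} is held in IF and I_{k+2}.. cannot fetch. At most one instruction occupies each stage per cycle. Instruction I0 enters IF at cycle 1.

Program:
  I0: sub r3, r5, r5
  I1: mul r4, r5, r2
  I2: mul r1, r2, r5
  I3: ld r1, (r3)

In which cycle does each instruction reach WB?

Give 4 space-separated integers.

Answer: 5 6 7 8

Derivation:
I0 sub r3 <- r5,r5: IF@1 ID@2 stall=0 (-) EX@3 MEM@4 WB@5
I1 mul r4 <- r5,r2: IF@2 ID@3 stall=0 (-) EX@4 MEM@5 WB@6
I2 mul r1 <- r2,r5: IF@3 ID@4 stall=0 (-) EX@5 MEM@6 WB@7
I3 ld r1 <- r3: IF@4 ID@5 stall=0 (-) EX@6 MEM@7 WB@8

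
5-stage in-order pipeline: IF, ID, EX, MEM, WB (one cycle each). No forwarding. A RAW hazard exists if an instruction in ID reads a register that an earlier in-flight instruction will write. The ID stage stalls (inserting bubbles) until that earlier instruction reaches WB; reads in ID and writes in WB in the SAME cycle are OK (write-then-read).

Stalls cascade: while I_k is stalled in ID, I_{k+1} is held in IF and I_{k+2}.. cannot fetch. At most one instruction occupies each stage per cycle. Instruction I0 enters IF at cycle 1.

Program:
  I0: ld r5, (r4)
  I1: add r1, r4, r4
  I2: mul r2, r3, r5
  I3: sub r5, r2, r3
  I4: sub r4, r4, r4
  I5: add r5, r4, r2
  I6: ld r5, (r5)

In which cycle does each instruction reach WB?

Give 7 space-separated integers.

Answer: 5 6 8 11 12 15 18

Derivation:
I0 ld r5 <- r4: IF@1 ID@2 stall=0 (-) EX@3 MEM@4 WB@5
I1 add r1 <- r4,r4: IF@2 ID@3 stall=0 (-) EX@4 MEM@5 WB@6
I2 mul r2 <- r3,r5: IF@3 ID@4 stall=1 (RAW on I0.r5 (WB@5)) EX@6 MEM@7 WB@8
I3 sub r5 <- r2,r3: IF@4 ID@6 stall=2 (RAW on I2.r2 (WB@8)) EX@9 MEM@10 WB@11
I4 sub r4 <- r4,r4: IF@6 ID@9 stall=0 (-) EX@10 MEM@11 WB@12
I5 add r5 <- r4,r2: IF@9 ID@10 stall=2 (RAW on I4.r4 (WB@12)) EX@13 MEM@14 WB@15
I6 ld r5 <- r5: IF@10 ID@13 stall=2 (RAW on I5.r5 (WB@15)) EX@16 MEM@17 WB@18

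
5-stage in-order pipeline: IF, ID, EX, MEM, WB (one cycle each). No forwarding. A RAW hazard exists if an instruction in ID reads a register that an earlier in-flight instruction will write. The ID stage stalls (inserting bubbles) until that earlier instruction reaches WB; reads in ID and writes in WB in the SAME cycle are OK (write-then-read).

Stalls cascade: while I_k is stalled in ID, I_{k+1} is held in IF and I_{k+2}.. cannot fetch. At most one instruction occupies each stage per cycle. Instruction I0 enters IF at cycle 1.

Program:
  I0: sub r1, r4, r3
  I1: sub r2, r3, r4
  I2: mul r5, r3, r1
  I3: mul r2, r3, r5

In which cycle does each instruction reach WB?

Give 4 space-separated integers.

Answer: 5 6 8 11

Derivation:
I0 sub r1 <- r4,r3: IF@1 ID@2 stall=0 (-) EX@3 MEM@4 WB@5
I1 sub r2 <- r3,r4: IF@2 ID@3 stall=0 (-) EX@4 MEM@5 WB@6
I2 mul r5 <- r3,r1: IF@3 ID@4 stall=1 (RAW on I0.r1 (WB@5)) EX@6 MEM@7 WB@8
I3 mul r2 <- r3,r5: IF@4 ID@6 stall=2 (RAW on I2.r5 (WB@8)) EX@9 MEM@10 WB@11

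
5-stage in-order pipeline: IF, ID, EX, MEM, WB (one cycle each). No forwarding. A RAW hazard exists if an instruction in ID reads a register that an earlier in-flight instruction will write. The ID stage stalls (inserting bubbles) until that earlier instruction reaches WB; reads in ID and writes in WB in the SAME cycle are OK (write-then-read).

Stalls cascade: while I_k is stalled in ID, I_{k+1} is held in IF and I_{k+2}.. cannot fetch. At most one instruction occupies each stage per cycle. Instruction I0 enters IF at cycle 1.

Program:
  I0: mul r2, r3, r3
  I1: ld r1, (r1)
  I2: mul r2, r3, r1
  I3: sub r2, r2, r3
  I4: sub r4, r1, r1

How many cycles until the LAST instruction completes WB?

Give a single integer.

I0 mul r2 <- r3,r3: IF@1 ID@2 stall=0 (-) EX@3 MEM@4 WB@5
I1 ld r1 <- r1: IF@2 ID@3 stall=0 (-) EX@4 MEM@5 WB@6
I2 mul r2 <- r3,r1: IF@3 ID@4 stall=2 (RAW on I1.r1 (WB@6)) EX@7 MEM@8 WB@9
I3 sub r2 <- r2,r3: IF@4 ID@7 stall=2 (RAW on I2.r2 (WB@9)) EX@10 MEM@11 WB@12
I4 sub r4 <- r1,r1: IF@7 ID@10 stall=0 (-) EX@11 MEM@12 WB@13

Answer: 13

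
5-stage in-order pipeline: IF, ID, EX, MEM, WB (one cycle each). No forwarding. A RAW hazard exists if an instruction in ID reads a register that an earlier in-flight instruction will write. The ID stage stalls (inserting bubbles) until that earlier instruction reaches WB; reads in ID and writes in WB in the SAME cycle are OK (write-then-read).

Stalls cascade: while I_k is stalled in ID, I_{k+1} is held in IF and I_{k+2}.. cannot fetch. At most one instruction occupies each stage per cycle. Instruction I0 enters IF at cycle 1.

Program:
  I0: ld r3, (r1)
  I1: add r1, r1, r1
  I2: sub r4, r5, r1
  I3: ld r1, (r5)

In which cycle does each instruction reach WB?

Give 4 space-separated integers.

I0 ld r3 <- r1: IF@1 ID@2 stall=0 (-) EX@3 MEM@4 WB@5
I1 add r1 <- r1,r1: IF@2 ID@3 stall=0 (-) EX@4 MEM@5 WB@6
I2 sub r4 <- r5,r1: IF@3 ID@4 stall=2 (RAW on I1.r1 (WB@6)) EX@7 MEM@8 WB@9
I3 ld r1 <- r5: IF@4 ID@7 stall=0 (-) EX@8 MEM@9 WB@10

Answer: 5 6 9 10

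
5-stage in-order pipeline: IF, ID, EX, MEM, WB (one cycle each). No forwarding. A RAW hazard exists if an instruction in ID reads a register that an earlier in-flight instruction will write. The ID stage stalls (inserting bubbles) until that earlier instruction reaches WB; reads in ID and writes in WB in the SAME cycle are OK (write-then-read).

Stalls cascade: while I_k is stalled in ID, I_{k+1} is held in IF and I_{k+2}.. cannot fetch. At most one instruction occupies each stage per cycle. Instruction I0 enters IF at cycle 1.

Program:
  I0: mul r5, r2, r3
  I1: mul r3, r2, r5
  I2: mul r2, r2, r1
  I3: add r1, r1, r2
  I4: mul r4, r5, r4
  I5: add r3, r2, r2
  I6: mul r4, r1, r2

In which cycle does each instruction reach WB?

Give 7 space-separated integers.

Answer: 5 8 9 12 13 14 15

Derivation:
I0 mul r5 <- r2,r3: IF@1 ID@2 stall=0 (-) EX@3 MEM@4 WB@5
I1 mul r3 <- r2,r5: IF@2 ID@3 stall=2 (RAW on I0.r5 (WB@5)) EX@6 MEM@7 WB@8
I2 mul r2 <- r2,r1: IF@3 ID@6 stall=0 (-) EX@7 MEM@8 WB@9
I3 add r1 <- r1,r2: IF@6 ID@7 stall=2 (RAW on I2.r2 (WB@9)) EX@10 MEM@11 WB@12
I4 mul r4 <- r5,r4: IF@7 ID@10 stall=0 (-) EX@11 MEM@12 WB@13
I5 add r3 <- r2,r2: IF@10 ID@11 stall=0 (-) EX@12 MEM@13 WB@14
I6 mul r4 <- r1,r2: IF@11 ID@12 stall=0 (-) EX@13 MEM@14 WB@15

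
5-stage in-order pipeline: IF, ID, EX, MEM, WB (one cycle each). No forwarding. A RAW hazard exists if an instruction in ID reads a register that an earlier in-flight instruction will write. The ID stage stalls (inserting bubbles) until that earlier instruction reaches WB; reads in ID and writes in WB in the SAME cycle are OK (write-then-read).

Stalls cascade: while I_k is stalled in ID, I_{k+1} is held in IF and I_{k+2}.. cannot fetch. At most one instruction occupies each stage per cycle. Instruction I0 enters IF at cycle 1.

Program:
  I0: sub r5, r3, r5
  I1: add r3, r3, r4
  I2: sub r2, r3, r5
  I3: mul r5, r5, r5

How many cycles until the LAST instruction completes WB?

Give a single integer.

Answer: 10

Derivation:
I0 sub r5 <- r3,r5: IF@1 ID@2 stall=0 (-) EX@3 MEM@4 WB@5
I1 add r3 <- r3,r4: IF@2 ID@3 stall=0 (-) EX@4 MEM@5 WB@6
I2 sub r2 <- r3,r5: IF@3 ID@4 stall=2 (RAW on I1.r3 (WB@6)) EX@7 MEM@8 WB@9
I3 mul r5 <- r5,r5: IF@4 ID@7 stall=0 (-) EX@8 MEM@9 WB@10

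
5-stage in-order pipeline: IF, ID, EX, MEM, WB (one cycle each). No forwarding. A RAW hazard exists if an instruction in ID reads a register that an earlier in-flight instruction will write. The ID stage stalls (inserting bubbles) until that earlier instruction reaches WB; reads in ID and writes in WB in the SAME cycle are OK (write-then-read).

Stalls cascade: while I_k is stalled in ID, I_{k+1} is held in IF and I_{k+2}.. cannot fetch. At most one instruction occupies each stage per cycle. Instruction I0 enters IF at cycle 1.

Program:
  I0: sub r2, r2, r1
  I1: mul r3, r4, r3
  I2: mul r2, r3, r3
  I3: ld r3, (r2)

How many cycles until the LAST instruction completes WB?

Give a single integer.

I0 sub r2 <- r2,r1: IF@1 ID@2 stall=0 (-) EX@3 MEM@4 WB@5
I1 mul r3 <- r4,r3: IF@2 ID@3 stall=0 (-) EX@4 MEM@5 WB@6
I2 mul r2 <- r3,r3: IF@3 ID@4 stall=2 (RAW on I1.r3 (WB@6)) EX@7 MEM@8 WB@9
I3 ld r3 <- r2: IF@4 ID@7 stall=2 (RAW on I2.r2 (WB@9)) EX@10 MEM@11 WB@12

Answer: 12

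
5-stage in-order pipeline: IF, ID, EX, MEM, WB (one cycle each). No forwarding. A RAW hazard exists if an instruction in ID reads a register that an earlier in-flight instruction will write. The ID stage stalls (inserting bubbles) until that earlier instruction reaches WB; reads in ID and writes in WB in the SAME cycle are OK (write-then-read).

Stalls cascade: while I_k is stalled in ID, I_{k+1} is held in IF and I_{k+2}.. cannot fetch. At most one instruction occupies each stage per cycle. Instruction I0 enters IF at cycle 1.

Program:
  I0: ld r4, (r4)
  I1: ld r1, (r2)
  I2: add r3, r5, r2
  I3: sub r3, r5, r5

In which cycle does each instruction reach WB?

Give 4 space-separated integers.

I0 ld r4 <- r4: IF@1 ID@2 stall=0 (-) EX@3 MEM@4 WB@5
I1 ld r1 <- r2: IF@2 ID@3 stall=0 (-) EX@4 MEM@5 WB@6
I2 add r3 <- r5,r2: IF@3 ID@4 stall=0 (-) EX@5 MEM@6 WB@7
I3 sub r3 <- r5,r5: IF@4 ID@5 stall=0 (-) EX@6 MEM@7 WB@8

Answer: 5 6 7 8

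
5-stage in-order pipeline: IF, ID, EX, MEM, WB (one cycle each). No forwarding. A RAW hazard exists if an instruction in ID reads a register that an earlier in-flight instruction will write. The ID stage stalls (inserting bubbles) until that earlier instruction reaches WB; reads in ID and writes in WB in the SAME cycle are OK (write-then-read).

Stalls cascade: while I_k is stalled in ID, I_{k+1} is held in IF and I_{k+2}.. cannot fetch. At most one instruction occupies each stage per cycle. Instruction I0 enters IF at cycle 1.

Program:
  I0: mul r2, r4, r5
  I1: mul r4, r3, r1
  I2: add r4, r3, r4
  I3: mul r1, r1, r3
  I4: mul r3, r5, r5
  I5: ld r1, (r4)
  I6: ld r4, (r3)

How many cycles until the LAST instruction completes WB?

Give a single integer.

Answer: 14

Derivation:
I0 mul r2 <- r4,r5: IF@1 ID@2 stall=0 (-) EX@3 MEM@4 WB@5
I1 mul r4 <- r3,r1: IF@2 ID@3 stall=0 (-) EX@4 MEM@5 WB@6
I2 add r4 <- r3,r4: IF@3 ID@4 stall=2 (RAW on I1.r4 (WB@6)) EX@7 MEM@8 WB@9
I3 mul r1 <- r1,r3: IF@4 ID@7 stall=0 (-) EX@8 MEM@9 WB@10
I4 mul r3 <- r5,r5: IF@7 ID@8 stall=0 (-) EX@9 MEM@10 WB@11
I5 ld r1 <- r4: IF@8 ID@9 stall=0 (-) EX@10 MEM@11 WB@12
I6 ld r4 <- r3: IF@9 ID@10 stall=1 (RAW on I4.r3 (WB@11)) EX@12 MEM@13 WB@14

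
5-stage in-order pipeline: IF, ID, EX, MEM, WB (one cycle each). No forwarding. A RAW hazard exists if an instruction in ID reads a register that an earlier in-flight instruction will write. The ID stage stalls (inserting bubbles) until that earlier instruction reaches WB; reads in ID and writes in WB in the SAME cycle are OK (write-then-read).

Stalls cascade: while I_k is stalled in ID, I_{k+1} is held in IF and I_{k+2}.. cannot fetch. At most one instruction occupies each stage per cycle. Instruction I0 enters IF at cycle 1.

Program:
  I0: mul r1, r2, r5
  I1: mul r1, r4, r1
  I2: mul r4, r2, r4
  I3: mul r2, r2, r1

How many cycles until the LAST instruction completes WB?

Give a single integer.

Answer: 11

Derivation:
I0 mul r1 <- r2,r5: IF@1 ID@2 stall=0 (-) EX@3 MEM@4 WB@5
I1 mul r1 <- r4,r1: IF@2 ID@3 stall=2 (RAW on I0.r1 (WB@5)) EX@6 MEM@7 WB@8
I2 mul r4 <- r2,r4: IF@3 ID@6 stall=0 (-) EX@7 MEM@8 WB@9
I3 mul r2 <- r2,r1: IF@6 ID@7 stall=1 (RAW on I1.r1 (WB@8)) EX@9 MEM@10 WB@11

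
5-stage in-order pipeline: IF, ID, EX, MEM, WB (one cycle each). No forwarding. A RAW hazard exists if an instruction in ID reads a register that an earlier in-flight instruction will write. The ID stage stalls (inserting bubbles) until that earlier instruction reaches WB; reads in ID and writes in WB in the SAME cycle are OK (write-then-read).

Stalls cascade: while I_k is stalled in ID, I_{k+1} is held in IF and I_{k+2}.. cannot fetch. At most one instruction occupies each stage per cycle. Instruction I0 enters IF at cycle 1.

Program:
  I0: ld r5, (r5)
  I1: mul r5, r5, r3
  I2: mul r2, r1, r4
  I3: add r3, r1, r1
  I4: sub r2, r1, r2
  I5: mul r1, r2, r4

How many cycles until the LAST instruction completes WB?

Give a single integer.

Answer: 15

Derivation:
I0 ld r5 <- r5: IF@1 ID@2 stall=0 (-) EX@3 MEM@4 WB@5
I1 mul r5 <- r5,r3: IF@2 ID@3 stall=2 (RAW on I0.r5 (WB@5)) EX@6 MEM@7 WB@8
I2 mul r2 <- r1,r4: IF@3 ID@6 stall=0 (-) EX@7 MEM@8 WB@9
I3 add r3 <- r1,r1: IF@6 ID@7 stall=0 (-) EX@8 MEM@9 WB@10
I4 sub r2 <- r1,r2: IF@7 ID@8 stall=1 (RAW on I2.r2 (WB@9)) EX@10 MEM@11 WB@12
I5 mul r1 <- r2,r4: IF@8 ID@10 stall=2 (RAW on I4.r2 (WB@12)) EX@13 MEM@14 WB@15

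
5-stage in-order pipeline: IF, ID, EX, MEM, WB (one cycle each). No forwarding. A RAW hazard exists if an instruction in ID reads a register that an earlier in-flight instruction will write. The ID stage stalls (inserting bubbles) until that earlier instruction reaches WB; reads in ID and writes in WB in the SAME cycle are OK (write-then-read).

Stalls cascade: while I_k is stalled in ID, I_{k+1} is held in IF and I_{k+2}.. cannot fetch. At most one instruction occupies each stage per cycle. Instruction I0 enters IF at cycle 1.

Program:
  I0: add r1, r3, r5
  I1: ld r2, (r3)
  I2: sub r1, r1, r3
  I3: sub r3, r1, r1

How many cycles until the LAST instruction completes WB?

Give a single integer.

Answer: 11

Derivation:
I0 add r1 <- r3,r5: IF@1 ID@2 stall=0 (-) EX@3 MEM@4 WB@5
I1 ld r2 <- r3: IF@2 ID@3 stall=0 (-) EX@4 MEM@5 WB@6
I2 sub r1 <- r1,r3: IF@3 ID@4 stall=1 (RAW on I0.r1 (WB@5)) EX@6 MEM@7 WB@8
I3 sub r3 <- r1,r1: IF@4 ID@6 stall=2 (RAW on I2.r1 (WB@8)) EX@9 MEM@10 WB@11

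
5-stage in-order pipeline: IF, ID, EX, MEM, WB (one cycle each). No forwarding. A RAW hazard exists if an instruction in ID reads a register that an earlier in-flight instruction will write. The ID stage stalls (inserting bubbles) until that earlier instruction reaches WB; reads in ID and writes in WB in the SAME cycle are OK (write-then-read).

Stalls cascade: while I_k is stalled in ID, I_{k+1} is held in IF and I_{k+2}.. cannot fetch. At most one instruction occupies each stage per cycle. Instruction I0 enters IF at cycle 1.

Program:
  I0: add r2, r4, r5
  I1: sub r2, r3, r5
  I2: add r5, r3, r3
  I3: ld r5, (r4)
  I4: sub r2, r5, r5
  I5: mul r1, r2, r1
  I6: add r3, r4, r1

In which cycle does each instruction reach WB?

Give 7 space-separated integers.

I0 add r2 <- r4,r5: IF@1 ID@2 stall=0 (-) EX@3 MEM@4 WB@5
I1 sub r2 <- r3,r5: IF@2 ID@3 stall=0 (-) EX@4 MEM@5 WB@6
I2 add r5 <- r3,r3: IF@3 ID@4 stall=0 (-) EX@5 MEM@6 WB@7
I3 ld r5 <- r4: IF@4 ID@5 stall=0 (-) EX@6 MEM@7 WB@8
I4 sub r2 <- r5,r5: IF@5 ID@6 stall=2 (RAW on I3.r5 (WB@8)) EX@9 MEM@10 WB@11
I5 mul r1 <- r2,r1: IF@6 ID@9 stall=2 (RAW on I4.r2 (WB@11)) EX@12 MEM@13 WB@14
I6 add r3 <- r4,r1: IF@9 ID@12 stall=2 (RAW on I5.r1 (WB@14)) EX@15 MEM@16 WB@17

Answer: 5 6 7 8 11 14 17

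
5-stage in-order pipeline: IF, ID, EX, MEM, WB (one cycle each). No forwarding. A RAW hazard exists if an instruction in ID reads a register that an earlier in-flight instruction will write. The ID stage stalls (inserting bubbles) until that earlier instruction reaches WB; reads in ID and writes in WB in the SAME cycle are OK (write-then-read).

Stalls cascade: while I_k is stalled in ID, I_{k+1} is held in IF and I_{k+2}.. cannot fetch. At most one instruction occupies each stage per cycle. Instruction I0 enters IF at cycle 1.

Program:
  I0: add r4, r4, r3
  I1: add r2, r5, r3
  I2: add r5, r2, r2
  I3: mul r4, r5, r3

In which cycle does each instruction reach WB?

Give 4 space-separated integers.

Answer: 5 6 9 12

Derivation:
I0 add r4 <- r4,r3: IF@1 ID@2 stall=0 (-) EX@3 MEM@4 WB@5
I1 add r2 <- r5,r3: IF@2 ID@3 stall=0 (-) EX@4 MEM@5 WB@6
I2 add r5 <- r2,r2: IF@3 ID@4 stall=2 (RAW on I1.r2 (WB@6)) EX@7 MEM@8 WB@9
I3 mul r4 <- r5,r3: IF@4 ID@7 stall=2 (RAW on I2.r5 (WB@9)) EX@10 MEM@11 WB@12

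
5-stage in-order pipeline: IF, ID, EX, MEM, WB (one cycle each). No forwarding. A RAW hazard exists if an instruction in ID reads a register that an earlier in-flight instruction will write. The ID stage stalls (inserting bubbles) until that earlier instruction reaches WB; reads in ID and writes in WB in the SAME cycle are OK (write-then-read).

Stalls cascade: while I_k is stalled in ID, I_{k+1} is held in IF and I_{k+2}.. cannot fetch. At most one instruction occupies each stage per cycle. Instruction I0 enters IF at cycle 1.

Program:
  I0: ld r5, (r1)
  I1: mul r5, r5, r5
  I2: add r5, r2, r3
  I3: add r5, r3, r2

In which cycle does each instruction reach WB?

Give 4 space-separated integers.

Answer: 5 8 9 10

Derivation:
I0 ld r5 <- r1: IF@1 ID@2 stall=0 (-) EX@3 MEM@4 WB@5
I1 mul r5 <- r5,r5: IF@2 ID@3 stall=2 (RAW on I0.r5 (WB@5)) EX@6 MEM@7 WB@8
I2 add r5 <- r2,r3: IF@3 ID@6 stall=0 (-) EX@7 MEM@8 WB@9
I3 add r5 <- r3,r2: IF@6 ID@7 stall=0 (-) EX@8 MEM@9 WB@10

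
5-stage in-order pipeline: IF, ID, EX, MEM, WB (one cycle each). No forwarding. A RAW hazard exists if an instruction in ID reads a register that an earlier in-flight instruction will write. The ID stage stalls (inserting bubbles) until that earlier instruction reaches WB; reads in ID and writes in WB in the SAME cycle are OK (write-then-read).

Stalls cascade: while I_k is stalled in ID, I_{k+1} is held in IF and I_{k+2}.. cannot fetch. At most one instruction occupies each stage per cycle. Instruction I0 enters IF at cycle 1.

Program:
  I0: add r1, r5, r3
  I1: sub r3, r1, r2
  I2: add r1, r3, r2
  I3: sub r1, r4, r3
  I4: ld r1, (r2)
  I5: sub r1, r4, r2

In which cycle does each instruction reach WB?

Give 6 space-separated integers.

Answer: 5 8 11 12 13 14

Derivation:
I0 add r1 <- r5,r3: IF@1 ID@2 stall=0 (-) EX@3 MEM@4 WB@5
I1 sub r3 <- r1,r2: IF@2 ID@3 stall=2 (RAW on I0.r1 (WB@5)) EX@6 MEM@7 WB@8
I2 add r1 <- r3,r2: IF@3 ID@6 stall=2 (RAW on I1.r3 (WB@8)) EX@9 MEM@10 WB@11
I3 sub r1 <- r4,r3: IF@6 ID@9 stall=0 (-) EX@10 MEM@11 WB@12
I4 ld r1 <- r2: IF@9 ID@10 stall=0 (-) EX@11 MEM@12 WB@13
I5 sub r1 <- r4,r2: IF@10 ID@11 stall=0 (-) EX@12 MEM@13 WB@14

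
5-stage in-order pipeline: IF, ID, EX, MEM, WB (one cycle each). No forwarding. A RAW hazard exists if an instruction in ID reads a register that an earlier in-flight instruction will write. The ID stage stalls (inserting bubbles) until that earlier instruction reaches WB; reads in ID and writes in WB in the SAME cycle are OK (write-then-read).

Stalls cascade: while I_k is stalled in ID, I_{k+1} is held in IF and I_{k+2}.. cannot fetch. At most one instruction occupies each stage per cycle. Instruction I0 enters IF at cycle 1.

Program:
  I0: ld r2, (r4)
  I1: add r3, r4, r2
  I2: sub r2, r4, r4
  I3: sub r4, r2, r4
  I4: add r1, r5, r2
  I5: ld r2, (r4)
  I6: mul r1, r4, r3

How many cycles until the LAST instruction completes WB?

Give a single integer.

I0 ld r2 <- r4: IF@1 ID@2 stall=0 (-) EX@3 MEM@4 WB@5
I1 add r3 <- r4,r2: IF@2 ID@3 stall=2 (RAW on I0.r2 (WB@5)) EX@6 MEM@7 WB@8
I2 sub r2 <- r4,r4: IF@3 ID@6 stall=0 (-) EX@7 MEM@8 WB@9
I3 sub r4 <- r2,r4: IF@6 ID@7 stall=2 (RAW on I2.r2 (WB@9)) EX@10 MEM@11 WB@12
I4 add r1 <- r5,r2: IF@7 ID@10 stall=0 (-) EX@11 MEM@12 WB@13
I5 ld r2 <- r4: IF@10 ID@11 stall=1 (RAW on I3.r4 (WB@12)) EX@13 MEM@14 WB@15
I6 mul r1 <- r4,r3: IF@11 ID@13 stall=0 (-) EX@14 MEM@15 WB@16

Answer: 16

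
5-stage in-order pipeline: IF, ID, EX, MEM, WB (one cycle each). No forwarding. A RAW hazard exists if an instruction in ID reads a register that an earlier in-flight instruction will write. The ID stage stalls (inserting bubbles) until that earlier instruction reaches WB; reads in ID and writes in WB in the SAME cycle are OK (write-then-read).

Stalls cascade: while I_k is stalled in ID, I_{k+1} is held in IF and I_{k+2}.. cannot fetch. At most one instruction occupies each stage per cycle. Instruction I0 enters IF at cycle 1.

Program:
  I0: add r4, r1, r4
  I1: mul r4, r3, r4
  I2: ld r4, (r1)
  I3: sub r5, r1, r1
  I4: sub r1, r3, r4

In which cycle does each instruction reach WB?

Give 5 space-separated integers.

Answer: 5 8 9 10 12

Derivation:
I0 add r4 <- r1,r4: IF@1 ID@2 stall=0 (-) EX@3 MEM@4 WB@5
I1 mul r4 <- r3,r4: IF@2 ID@3 stall=2 (RAW on I0.r4 (WB@5)) EX@6 MEM@7 WB@8
I2 ld r4 <- r1: IF@3 ID@6 stall=0 (-) EX@7 MEM@8 WB@9
I3 sub r5 <- r1,r1: IF@6 ID@7 stall=0 (-) EX@8 MEM@9 WB@10
I4 sub r1 <- r3,r4: IF@7 ID@8 stall=1 (RAW on I2.r4 (WB@9)) EX@10 MEM@11 WB@12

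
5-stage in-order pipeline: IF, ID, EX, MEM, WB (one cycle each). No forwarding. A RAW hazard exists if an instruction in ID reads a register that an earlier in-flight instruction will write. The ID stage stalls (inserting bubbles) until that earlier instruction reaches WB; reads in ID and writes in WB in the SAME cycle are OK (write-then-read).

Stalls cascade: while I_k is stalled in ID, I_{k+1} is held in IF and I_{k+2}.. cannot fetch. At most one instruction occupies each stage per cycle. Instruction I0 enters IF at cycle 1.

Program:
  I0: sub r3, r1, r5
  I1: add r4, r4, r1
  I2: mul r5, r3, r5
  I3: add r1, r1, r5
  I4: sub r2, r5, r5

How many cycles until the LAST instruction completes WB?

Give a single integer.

Answer: 12

Derivation:
I0 sub r3 <- r1,r5: IF@1 ID@2 stall=0 (-) EX@3 MEM@4 WB@5
I1 add r4 <- r4,r1: IF@2 ID@3 stall=0 (-) EX@4 MEM@5 WB@6
I2 mul r5 <- r3,r5: IF@3 ID@4 stall=1 (RAW on I0.r3 (WB@5)) EX@6 MEM@7 WB@8
I3 add r1 <- r1,r5: IF@4 ID@6 stall=2 (RAW on I2.r5 (WB@8)) EX@9 MEM@10 WB@11
I4 sub r2 <- r5,r5: IF@6 ID@9 stall=0 (-) EX@10 MEM@11 WB@12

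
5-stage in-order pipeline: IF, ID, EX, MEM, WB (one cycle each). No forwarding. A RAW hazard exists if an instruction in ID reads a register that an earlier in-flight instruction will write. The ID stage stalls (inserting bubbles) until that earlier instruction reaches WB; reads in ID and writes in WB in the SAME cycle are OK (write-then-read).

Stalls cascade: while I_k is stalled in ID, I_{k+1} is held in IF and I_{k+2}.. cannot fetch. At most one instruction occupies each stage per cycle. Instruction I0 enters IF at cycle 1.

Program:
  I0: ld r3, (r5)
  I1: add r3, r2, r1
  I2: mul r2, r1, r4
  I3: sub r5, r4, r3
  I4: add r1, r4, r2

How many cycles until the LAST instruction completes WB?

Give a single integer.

I0 ld r3 <- r5: IF@1 ID@2 stall=0 (-) EX@3 MEM@4 WB@5
I1 add r3 <- r2,r1: IF@2 ID@3 stall=0 (-) EX@4 MEM@5 WB@6
I2 mul r2 <- r1,r4: IF@3 ID@4 stall=0 (-) EX@5 MEM@6 WB@7
I3 sub r5 <- r4,r3: IF@4 ID@5 stall=1 (RAW on I1.r3 (WB@6)) EX@7 MEM@8 WB@9
I4 add r1 <- r4,r2: IF@5 ID@7 stall=0 (-) EX@8 MEM@9 WB@10

Answer: 10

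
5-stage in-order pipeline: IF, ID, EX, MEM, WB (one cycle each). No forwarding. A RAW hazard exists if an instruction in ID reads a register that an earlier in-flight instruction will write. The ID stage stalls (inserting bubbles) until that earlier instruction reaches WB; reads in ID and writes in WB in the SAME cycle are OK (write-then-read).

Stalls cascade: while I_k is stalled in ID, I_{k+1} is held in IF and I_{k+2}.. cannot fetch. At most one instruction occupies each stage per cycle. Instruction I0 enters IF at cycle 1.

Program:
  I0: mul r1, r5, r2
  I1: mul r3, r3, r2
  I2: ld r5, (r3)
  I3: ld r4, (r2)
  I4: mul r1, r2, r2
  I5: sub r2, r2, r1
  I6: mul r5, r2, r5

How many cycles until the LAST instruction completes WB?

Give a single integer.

Answer: 17

Derivation:
I0 mul r1 <- r5,r2: IF@1 ID@2 stall=0 (-) EX@3 MEM@4 WB@5
I1 mul r3 <- r3,r2: IF@2 ID@3 stall=0 (-) EX@4 MEM@5 WB@6
I2 ld r5 <- r3: IF@3 ID@4 stall=2 (RAW on I1.r3 (WB@6)) EX@7 MEM@8 WB@9
I3 ld r4 <- r2: IF@4 ID@7 stall=0 (-) EX@8 MEM@9 WB@10
I4 mul r1 <- r2,r2: IF@7 ID@8 stall=0 (-) EX@9 MEM@10 WB@11
I5 sub r2 <- r2,r1: IF@8 ID@9 stall=2 (RAW on I4.r1 (WB@11)) EX@12 MEM@13 WB@14
I6 mul r5 <- r2,r5: IF@9 ID@12 stall=2 (RAW on I5.r2 (WB@14)) EX@15 MEM@16 WB@17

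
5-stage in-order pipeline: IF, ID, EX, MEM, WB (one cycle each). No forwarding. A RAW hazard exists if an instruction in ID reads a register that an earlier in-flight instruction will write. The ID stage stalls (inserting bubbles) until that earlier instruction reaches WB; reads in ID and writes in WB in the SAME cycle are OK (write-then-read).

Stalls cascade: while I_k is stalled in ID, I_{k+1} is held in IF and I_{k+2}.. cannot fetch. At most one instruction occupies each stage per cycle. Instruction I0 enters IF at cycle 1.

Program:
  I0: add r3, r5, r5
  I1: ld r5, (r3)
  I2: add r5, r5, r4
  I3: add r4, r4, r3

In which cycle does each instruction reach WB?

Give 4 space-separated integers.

Answer: 5 8 11 12

Derivation:
I0 add r3 <- r5,r5: IF@1 ID@2 stall=0 (-) EX@3 MEM@4 WB@5
I1 ld r5 <- r3: IF@2 ID@3 stall=2 (RAW on I0.r3 (WB@5)) EX@6 MEM@7 WB@8
I2 add r5 <- r5,r4: IF@3 ID@6 stall=2 (RAW on I1.r5 (WB@8)) EX@9 MEM@10 WB@11
I3 add r4 <- r4,r3: IF@6 ID@9 stall=0 (-) EX@10 MEM@11 WB@12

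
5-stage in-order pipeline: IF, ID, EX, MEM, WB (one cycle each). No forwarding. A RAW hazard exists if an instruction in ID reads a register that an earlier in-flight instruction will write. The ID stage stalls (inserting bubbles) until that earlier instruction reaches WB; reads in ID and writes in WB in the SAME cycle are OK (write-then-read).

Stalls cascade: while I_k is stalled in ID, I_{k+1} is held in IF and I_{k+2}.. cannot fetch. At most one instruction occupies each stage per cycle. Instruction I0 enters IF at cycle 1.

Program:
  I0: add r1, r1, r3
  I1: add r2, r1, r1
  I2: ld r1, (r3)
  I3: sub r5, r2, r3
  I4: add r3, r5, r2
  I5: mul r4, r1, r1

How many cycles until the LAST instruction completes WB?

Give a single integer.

I0 add r1 <- r1,r3: IF@1 ID@2 stall=0 (-) EX@3 MEM@4 WB@5
I1 add r2 <- r1,r1: IF@2 ID@3 stall=2 (RAW on I0.r1 (WB@5)) EX@6 MEM@7 WB@8
I2 ld r1 <- r3: IF@3 ID@6 stall=0 (-) EX@7 MEM@8 WB@9
I3 sub r5 <- r2,r3: IF@6 ID@7 stall=1 (RAW on I1.r2 (WB@8)) EX@9 MEM@10 WB@11
I4 add r3 <- r5,r2: IF@7 ID@9 stall=2 (RAW on I3.r5 (WB@11)) EX@12 MEM@13 WB@14
I5 mul r4 <- r1,r1: IF@9 ID@12 stall=0 (-) EX@13 MEM@14 WB@15

Answer: 15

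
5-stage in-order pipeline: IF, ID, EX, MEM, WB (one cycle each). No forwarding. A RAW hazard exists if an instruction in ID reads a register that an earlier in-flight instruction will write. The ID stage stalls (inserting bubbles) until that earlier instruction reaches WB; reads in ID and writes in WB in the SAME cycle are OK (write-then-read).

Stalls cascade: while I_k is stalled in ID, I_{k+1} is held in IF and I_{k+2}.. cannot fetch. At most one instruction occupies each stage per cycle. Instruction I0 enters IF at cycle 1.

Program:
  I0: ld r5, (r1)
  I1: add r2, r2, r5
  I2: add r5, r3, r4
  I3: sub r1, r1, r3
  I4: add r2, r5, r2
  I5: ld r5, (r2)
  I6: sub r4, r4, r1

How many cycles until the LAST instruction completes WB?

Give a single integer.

I0 ld r5 <- r1: IF@1 ID@2 stall=0 (-) EX@3 MEM@4 WB@5
I1 add r2 <- r2,r5: IF@2 ID@3 stall=2 (RAW on I0.r5 (WB@5)) EX@6 MEM@7 WB@8
I2 add r5 <- r3,r4: IF@3 ID@6 stall=0 (-) EX@7 MEM@8 WB@9
I3 sub r1 <- r1,r3: IF@6 ID@7 stall=0 (-) EX@8 MEM@9 WB@10
I4 add r2 <- r5,r2: IF@7 ID@8 stall=1 (RAW on I2.r5 (WB@9)) EX@10 MEM@11 WB@12
I5 ld r5 <- r2: IF@8 ID@10 stall=2 (RAW on I4.r2 (WB@12)) EX@13 MEM@14 WB@15
I6 sub r4 <- r4,r1: IF@10 ID@13 stall=0 (-) EX@14 MEM@15 WB@16

Answer: 16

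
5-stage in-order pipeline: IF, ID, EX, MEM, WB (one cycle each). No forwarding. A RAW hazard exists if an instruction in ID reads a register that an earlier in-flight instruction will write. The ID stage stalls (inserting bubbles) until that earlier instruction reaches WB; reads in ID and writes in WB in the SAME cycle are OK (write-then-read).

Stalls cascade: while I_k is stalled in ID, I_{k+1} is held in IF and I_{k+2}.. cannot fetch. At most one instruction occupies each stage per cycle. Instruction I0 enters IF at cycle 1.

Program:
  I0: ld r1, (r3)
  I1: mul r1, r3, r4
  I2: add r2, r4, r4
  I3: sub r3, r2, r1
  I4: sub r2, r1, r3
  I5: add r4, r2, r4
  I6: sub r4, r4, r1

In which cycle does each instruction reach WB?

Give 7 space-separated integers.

Answer: 5 6 7 10 13 16 19

Derivation:
I0 ld r1 <- r3: IF@1 ID@2 stall=0 (-) EX@3 MEM@4 WB@5
I1 mul r1 <- r3,r4: IF@2 ID@3 stall=0 (-) EX@4 MEM@5 WB@6
I2 add r2 <- r4,r4: IF@3 ID@4 stall=0 (-) EX@5 MEM@6 WB@7
I3 sub r3 <- r2,r1: IF@4 ID@5 stall=2 (RAW on I2.r2 (WB@7)) EX@8 MEM@9 WB@10
I4 sub r2 <- r1,r3: IF@5 ID@8 stall=2 (RAW on I3.r3 (WB@10)) EX@11 MEM@12 WB@13
I5 add r4 <- r2,r4: IF@8 ID@11 stall=2 (RAW on I4.r2 (WB@13)) EX@14 MEM@15 WB@16
I6 sub r4 <- r4,r1: IF@11 ID@14 stall=2 (RAW on I5.r4 (WB@16)) EX@17 MEM@18 WB@19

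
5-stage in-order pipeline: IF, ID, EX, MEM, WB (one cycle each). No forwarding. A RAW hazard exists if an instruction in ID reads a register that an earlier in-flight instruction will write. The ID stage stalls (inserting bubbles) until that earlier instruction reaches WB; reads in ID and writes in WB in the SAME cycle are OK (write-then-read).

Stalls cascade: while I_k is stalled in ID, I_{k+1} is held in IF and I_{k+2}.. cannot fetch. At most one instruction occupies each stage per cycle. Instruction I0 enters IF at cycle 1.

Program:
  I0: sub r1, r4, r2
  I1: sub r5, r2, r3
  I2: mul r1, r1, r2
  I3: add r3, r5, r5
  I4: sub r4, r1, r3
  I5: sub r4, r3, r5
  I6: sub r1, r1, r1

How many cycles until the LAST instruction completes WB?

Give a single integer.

I0 sub r1 <- r4,r2: IF@1 ID@2 stall=0 (-) EX@3 MEM@4 WB@5
I1 sub r5 <- r2,r3: IF@2 ID@3 stall=0 (-) EX@4 MEM@5 WB@6
I2 mul r1 <- r1,r2: IF@3 ID@4 stall=1 (RAW on I0.r1 (WB@5)) EX@6 MEM@7 WB@8
I3 add r3 <- r5,r5: IF@4 ID@6 stall=0 (-) EX@7 MEM@8 WB@9
I4 sub r4 <- r1,r3: IF@6 ID@7 stall=2 (RAW on I3.r3 (WB@9)) EX@10 MEM@11 WB@12
I5 sub r4 <- r3,r5: IF@7 ID@10 stall=0 (-) EX@11 MEM@12 WB@13
I6 sub r1 <- r1,r1: IF@10 ID@11 stall=0 (-) EX@12 MEM@13 WB@14

Answer: 14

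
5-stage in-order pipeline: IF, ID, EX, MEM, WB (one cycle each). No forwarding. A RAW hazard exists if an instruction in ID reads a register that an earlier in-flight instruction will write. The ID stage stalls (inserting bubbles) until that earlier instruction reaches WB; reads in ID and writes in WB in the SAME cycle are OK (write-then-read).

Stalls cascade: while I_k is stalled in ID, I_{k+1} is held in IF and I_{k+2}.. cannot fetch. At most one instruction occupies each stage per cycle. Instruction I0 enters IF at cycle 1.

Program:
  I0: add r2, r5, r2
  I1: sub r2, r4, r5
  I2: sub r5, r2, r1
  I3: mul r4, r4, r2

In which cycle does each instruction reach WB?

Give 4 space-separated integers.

I0 add r2 <- r5,r2: IF@1 ID@2 stall=0 (-) EX@3 MEM@4 WB@5
I1 sub r2 <- r4,r5: IF@2 ID@3 stall=0 (-) EX@4 MEM@5 WB@6
I2 sub r5 <- r2,r1: IF@3 ID@4 stall=2 (RAW on I1.r2 (WB@6)) EX@7 MEM@8 WB@9
I3 mul r4 <- r4,r2: IF@4 ID@7 stall=0 (-) EX@8 MEM@9 WB@10

Answer: 5 6 9 10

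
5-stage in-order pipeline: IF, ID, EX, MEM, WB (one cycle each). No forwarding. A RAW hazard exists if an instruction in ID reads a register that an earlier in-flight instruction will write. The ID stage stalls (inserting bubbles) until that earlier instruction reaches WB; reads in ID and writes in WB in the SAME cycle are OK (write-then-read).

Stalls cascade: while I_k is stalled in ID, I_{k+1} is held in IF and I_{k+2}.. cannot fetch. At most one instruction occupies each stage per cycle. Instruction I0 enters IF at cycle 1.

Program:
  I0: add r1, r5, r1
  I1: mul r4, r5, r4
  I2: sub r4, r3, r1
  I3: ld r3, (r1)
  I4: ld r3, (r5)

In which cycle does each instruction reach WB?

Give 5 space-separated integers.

Answer: 5 6 8 9 10

Derivation:
I0 add r1 <- r5,r1: IF@1 ID@2 stall=0 (-) EX@3 MEM@4 WB@5
I1 mul r4 <- r5,r4: IF@2 ID@3 stall=0 (-) EX@4 MEM@5 WB@6
I2 sub r4 <- r3,r1: IF@3 ID@4 stall=1 (RAW on I0.r1 (WB@5)) EX@6 MEM@7 WB@8
I3 ld r3 <- r1: IF@4 ID@6 stall=0 (-) EX@7 MEM@8 WB@9
I4 ld r3 <- r5: IF@6 ID@7 stall=0 (-) EX@8 MEM@9 WB@10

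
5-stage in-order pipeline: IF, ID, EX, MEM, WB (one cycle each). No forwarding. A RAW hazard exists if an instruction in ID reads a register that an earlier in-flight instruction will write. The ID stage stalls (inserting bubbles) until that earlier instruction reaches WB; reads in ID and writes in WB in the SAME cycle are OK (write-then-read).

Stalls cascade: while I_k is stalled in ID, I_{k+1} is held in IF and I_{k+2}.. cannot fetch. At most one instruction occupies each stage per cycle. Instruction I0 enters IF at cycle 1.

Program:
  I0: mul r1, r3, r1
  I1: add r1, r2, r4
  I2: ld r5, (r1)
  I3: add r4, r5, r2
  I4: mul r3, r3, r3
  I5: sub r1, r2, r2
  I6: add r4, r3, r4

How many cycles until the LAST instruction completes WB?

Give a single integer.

I0 mul r1 <- r3,r1: IF@1 ID@2 stall=0 (-) EX@3 MEM@4 WB@5
I1 add r1 <- r2,r4: IF@2 ID@3 stall=0 (-) EX@4 MEM@5 WB@6
I2 ld r5 <- r1: IF@3 ID@4 stall=2 (RAW on I1.r1 (WB@6)) EX@7 MEM@8 WB@9
I3 add r4 <- r5,r2: IF@4 ID@7 stall=2 (RAW on I2.r5 (WB@9)) EX@10 MEM@11 WB@12
I4 mul r3 <- r3,r3: IF@7 ID@10 stall=0 (-) EX@11 MEM@12 WB@13
I5 sub r1 <- r2,r2: IF@10 ID@11 stall=0 (-) EX@12 MEM@13 WB@14
I6 add r4 <- r3,r4: IF@11 ID@12 stall=1 (RAW on I4.r3 (WB@13)) EX@14 MEM@15 WB@16

Answer: 16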